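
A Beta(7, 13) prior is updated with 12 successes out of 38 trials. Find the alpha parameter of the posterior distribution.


In the Beta-Binomial conjugate update:
alpha_post = alpha_prior + successes
= 7 + 12
= 19

19


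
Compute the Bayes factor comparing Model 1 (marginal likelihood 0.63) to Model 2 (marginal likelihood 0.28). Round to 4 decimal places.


BF12 = marginal likelihood of M1 / marginal likelihood of M2
= 0.63/0.28
= 2.25

2.25


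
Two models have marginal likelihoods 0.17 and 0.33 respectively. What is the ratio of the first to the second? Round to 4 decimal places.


Evidence ratio = 0.17 / 0.33
= 0.5152

0.5152


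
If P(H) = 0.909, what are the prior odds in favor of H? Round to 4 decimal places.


Prior odds = P(H) / (1 - P(H))
= 0.909 / 0.091
= 9.989

9.989


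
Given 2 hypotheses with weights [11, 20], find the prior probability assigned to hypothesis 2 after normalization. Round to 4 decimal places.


To normalize, divide each weight by the sum of all weights.
Sum = 31
Prior(H2) = 20/31 = 0.6452

0.6452


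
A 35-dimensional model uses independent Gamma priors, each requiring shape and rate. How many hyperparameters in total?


Per parameter: 2 (shape and rate).
Total = 35 * 2 = 70

70


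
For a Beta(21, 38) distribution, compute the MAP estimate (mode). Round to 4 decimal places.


MAP = mode = (a-1)/(a+b-2)
= (21-1)/(21+38-2)
= 20/57 = 0.3509

0.3509


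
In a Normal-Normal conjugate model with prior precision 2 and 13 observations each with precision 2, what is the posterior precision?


Posterior precision = prior precision + n * observation precision
= 2 + 13 * 2
= 2 + 26 = 28

28


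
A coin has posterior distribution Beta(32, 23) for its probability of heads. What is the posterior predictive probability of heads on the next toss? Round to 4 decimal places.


Posterior predictive = E[theta] = alpha/(alpha+beta)
= 32/55
= 0.5818

0.5818


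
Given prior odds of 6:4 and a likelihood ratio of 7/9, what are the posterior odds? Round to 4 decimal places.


Posterior odds = prior odds * LR
Prior odds = 6/4 = 1.5
LR = 7/9 = 0.7778
Posterior odds = 1.5 * 0.7778 = 1.1667

1.1667


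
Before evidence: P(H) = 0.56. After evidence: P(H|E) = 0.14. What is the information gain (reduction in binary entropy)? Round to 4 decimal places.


Prior entropy = 0.9896
Posterior entropy = 0.5842
Information gain = 0.9896 - 0.5842 = 0.4053

0.4053


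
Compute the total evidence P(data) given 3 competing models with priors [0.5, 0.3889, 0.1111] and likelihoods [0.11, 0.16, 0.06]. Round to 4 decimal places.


Marginal likelihood = sum P(model_i) * P(data|model_i)
Model 1: 0.5 * 0.11 = 0.055
Model 2: 0.3889 * 0.16 = 0.0622
Model 3: 0.1111 * 0.06 = 0.0067
Total = 0.1239

0.1239


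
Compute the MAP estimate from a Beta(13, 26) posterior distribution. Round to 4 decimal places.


MAP = mode of Beta distribution
= (alpha - 1)/(alpha + beta - 2)
= (13-1)/(13+26-2)
= 12/37 = 0.3243

0.3243


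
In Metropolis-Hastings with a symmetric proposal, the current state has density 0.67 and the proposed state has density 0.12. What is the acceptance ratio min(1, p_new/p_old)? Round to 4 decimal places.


Ratio = p_new / p_old = 0.12 / 0.67 = 0.1791
Acceptance = min(1, 0.1791) = 0.1791

0.1791


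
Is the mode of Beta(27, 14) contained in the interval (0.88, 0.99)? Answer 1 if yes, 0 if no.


Mode = (a-1)/(a+b-2) = 26/39 = 0.6667
Interval: (0.88, 0.99)
Contains mode? 0

0


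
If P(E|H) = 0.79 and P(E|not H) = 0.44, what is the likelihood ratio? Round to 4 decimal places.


Likelihood ratio = P(E|H) / P(E|not H)
= 0.79 / 0.44
= 1.7955

1.7955


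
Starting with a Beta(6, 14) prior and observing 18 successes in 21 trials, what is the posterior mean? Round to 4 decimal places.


Posterior parameters: alpha = 6 + 18 = 24
beta = 14 + 3 = 17
Posterior mean = alpha / (alpha + beta) = 24 / 41
= 0.5854

0.5854


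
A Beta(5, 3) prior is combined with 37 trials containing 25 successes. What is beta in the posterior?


In conjugate updating:
beta_posterior = beta_prior + (n - k)
= 3 + (37 - 25)
= 3 + 12 = 15

15


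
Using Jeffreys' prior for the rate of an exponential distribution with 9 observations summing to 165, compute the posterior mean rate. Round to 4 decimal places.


Jeffreys' prior leads to posterior Gamma(9, 165).
Mean = 9/165 = 0.0545

0.0545


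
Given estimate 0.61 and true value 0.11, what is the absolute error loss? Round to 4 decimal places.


Absolute error = |estimate - true|
= |0.5| = 0.5

0.5


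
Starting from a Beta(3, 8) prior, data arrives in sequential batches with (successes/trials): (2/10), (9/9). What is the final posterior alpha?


In sequential Bayesian updating, we sum all successes.
Total successes = 11
Final alpha = 3 + 11 = 14

14


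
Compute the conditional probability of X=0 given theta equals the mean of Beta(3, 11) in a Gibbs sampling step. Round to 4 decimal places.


Mean of Beta(3, 11) = 0.2143
P(X=0 | theta=0.2143) = 0.7857

0.7857


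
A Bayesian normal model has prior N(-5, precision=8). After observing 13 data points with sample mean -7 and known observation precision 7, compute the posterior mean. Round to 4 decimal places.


Posterior mean = (prior_precision * prior_mean + n * data_precision * data_mean) / (prior_precision + n * data_precision)
Numerator = 8*-5 + 13*7*-7 = -677
Denominator = 8 + 13*7 = 99
Posterior mean = -6.8384

-6.8384


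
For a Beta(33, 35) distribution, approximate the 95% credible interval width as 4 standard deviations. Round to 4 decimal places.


Variance of Beta(a,b) = ab / ((a+b)^2 * (a+b+1))
= 33*35 / ((68)^2 * 69)
= 0.0036
SD = sqrt(0.0036) = 0.0602
Width = 4 * SD = 0.2407

0.2407


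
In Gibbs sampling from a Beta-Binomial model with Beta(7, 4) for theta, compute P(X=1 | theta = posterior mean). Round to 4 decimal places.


Posterior mean = alpha/(alpha+beta) = 7/11 = 0.6364
P(X=1|theta=mean) = theta = 0.6364

0.6364


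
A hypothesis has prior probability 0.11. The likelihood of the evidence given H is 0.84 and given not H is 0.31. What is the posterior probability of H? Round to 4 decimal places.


Using Bayes' theorem:
P(E) = 0.11 * 0.84 + 0.89 * 0.31
P(E) = 0.3683
P(H|E) = (0.11 * 0.84) / 0.3683 = 0.2509

0.2509


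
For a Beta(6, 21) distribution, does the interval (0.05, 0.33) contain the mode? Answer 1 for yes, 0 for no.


Mode of Beta(a,b) = (a-1)/(a+b-2)
= (6-1)/(6+21-2) = 0.2
Check: 0.05 <= 0.2 <= 0.33?
Result: 1

1


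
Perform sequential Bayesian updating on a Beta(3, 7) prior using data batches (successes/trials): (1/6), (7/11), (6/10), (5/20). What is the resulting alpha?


Accumulate successes: 19
Posterior alpha = prior alpha + sum of successes
= 3 + 19 = 22

22


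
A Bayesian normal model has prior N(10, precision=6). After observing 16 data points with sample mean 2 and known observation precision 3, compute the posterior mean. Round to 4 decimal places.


Posterior mean = (prior_precision * prior_mean + n * data_precision * data_mean) / (prior_precision + n * data_precision)
Numerator = 6*10 + 16*3*2 = 156
Denominator = 6 + 16*3 = 54
Posterior mean = 2.8889

2.8889


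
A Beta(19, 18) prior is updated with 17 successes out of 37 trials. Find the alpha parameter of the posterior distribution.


In the Beta-Binomial conjugate update:
alpha_post = alpha_prior + successes
= 19 + 17
= 36

36


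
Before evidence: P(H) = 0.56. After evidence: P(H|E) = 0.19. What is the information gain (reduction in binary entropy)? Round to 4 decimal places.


Prior entropy = 0.9896
Posterior entropy = 0.7015
Information gain = 0.9896 - 0.7015 = 0.2881

0.2881


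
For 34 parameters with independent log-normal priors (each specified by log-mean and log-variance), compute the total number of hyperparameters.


A log-normal prior has 2 hyperparameters per parameter.
Total = 34 * 2 = 68

68


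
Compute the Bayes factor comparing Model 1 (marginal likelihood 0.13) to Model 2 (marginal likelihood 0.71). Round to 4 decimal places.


BF12 = marginal likelihood of M1 / marginal likelihood of M2
= 0.13/0.71
= 0.1831

0.1831


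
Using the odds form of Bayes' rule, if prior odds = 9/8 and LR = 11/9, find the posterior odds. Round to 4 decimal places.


Bayes' rule in odds form: posterior odds = prior odds * LR
= (9 * 11) / (8 * 9)
= 99/72 = 1.375

1.375


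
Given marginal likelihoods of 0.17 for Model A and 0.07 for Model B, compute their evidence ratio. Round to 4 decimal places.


Ratio = ML(A) / ML(B) = 0.17/0.07
= 2.4286

2.4286


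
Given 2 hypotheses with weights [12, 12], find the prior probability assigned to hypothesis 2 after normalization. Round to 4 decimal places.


To normalize, divide each weight by the sum of all weights.
Sum = 24
Prior(H2) = 12/24 = 0.5

0.5


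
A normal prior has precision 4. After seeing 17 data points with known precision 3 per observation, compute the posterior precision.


In the conjugate normal model, precisions add:
tau_posterior = tau_prior + n * tau_data
= 4 + 17*3 = 55

55


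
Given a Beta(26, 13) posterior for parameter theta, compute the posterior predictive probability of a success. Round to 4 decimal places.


For a Beta-Bernoulli model, the predictive probability is the mean:
P(success) = 26/(26+13) = 26/39 = 0.6667

0.6667


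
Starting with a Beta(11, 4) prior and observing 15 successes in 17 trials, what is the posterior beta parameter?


Posterior beta = prior beta + failures
Failures = 17 - 15 = 2
beta_post = 4 + 2 = 6

6


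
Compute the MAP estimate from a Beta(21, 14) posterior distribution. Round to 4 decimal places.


MAP = mode of Beta distribution
= (alpha - 1)/(alpha + beta - 2)
= (21-1)/(21+14-2)
= 20/33 = 0.6061

0.6061


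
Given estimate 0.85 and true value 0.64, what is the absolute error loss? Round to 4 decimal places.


Absolute error = |estimate - true|
= |0.21| = 0.21

0.21


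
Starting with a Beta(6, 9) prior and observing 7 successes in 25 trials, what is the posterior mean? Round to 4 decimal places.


Posterior parameters: alpha = 6 + 7 = 13
beta = 9 + 18 = 27
Posterior mean = alpha / (alpha + beta) = 13 / 40
= 0.325

0.325


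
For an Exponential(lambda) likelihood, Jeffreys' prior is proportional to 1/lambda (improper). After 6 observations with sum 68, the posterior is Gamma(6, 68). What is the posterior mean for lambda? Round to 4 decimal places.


Posterior = Gamma(n, sum_x) = Gamma(6, 68)
Posterior mean = shape/rate = 6/68
= 0.0882

0.0882


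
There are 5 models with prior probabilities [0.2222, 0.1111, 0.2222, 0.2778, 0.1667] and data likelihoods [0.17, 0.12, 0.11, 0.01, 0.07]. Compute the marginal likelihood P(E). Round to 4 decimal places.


P(E) = sum over models of P(M_i) * P(E|M_i)
= 0.2222*0.17 + 0.1111*0.12 + 0.2222*0.11 + 0.2778*0.01 + 0.1667*0.07
= 0.09

0.09


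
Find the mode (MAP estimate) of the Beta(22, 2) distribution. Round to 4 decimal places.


For Beta(a,b) with a,b > 1:
Mode = (a-1)/(a+b-2) = (22-1)/(24-2)
= 21/22 = 0.9545

0.9545


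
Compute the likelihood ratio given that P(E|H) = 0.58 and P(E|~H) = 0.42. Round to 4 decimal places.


LR = P(E|H) / P(E|~H)
= 0.58 / 0.42 = 1.381

1.381


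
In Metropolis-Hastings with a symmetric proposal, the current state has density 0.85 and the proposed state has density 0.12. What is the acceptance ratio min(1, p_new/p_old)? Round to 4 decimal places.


Ratio = p_new / p_old = 0.12 / 0.85 = 0.1412
Acceptance = min(1, 0.1412) = 0.1412

0.1412


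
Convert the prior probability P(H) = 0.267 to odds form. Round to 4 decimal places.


P(not H) = 1 - 0.267 = 0.733
Odds = 0.267 / 0.733 = 0.3643

0.3643


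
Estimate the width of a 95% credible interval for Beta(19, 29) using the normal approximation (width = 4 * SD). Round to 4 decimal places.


For Beta(a,b): Var = ab/((a+b)^2(a+b+1))
Var = 0.0049, SD = 0.0699
Approximate 95% CI width = 4 * 0.0699 = 0.2794

0.2794


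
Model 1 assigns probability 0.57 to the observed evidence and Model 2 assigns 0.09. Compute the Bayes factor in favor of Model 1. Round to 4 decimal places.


BF = P(data|M1) / P(data|M2)
= 0.57 / 0.09 = 6.3333

6.3333


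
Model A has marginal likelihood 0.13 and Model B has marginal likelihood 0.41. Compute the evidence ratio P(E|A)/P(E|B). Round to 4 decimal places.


Evidence ratio = P(E|A) / P(E|B)
= 0.13 / 0.41
= 0.3171

0.3171


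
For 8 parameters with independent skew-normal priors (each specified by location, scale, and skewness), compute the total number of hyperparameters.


A skew-normal prior has 3 hyperparameters per parameter.
Total = 8 * 3 = 24

24


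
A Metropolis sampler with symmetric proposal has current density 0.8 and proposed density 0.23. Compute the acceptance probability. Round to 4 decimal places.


For symmetric proposals, acceptance = min(1, pi(x*)/pi(x))
= min(1, 0.23/0.8)
= min(1, 0.2875) = 0.2875

0.2875


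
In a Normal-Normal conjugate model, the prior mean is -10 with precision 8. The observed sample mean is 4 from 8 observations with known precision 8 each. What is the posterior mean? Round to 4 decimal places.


Posterior precision = tau0 + n*tau = 8 + 8*8 = 72
Posterior mean = (tau0*mu0 + n*tau*xbar) / posterior_precision
= (8*-10 + 8*8*4) / 72
= 176 / 72 = 2.4444

2.4444


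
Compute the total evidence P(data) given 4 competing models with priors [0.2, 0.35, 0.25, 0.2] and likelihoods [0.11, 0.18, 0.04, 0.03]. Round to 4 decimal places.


Marginal likelihood = sum P(model_i) * P(data|model_i)
Model 1: 0.2 * 0.11 = 0.022
Model 2: 0.35 * 0.18 = 0.063
Model 3: 0.25 * 0.04 = 0.01
Model 4: 0.2 * 0.03 = 0.006
Total = 0.101

0.101


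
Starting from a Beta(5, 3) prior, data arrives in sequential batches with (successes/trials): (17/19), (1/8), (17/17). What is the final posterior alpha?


In sequential Bayesian updating, we sum all successes.
Total successes = 35
Final alpha = 5 + 35 = 40

40


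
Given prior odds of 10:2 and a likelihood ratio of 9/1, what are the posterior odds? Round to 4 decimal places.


Posterior odds = prior odds * LR
Prior odds = 10/2 = 5.0
LR = 9/1 = 9.0
Posterior odds = 5.0 * 9.0 = 45.0

45.0


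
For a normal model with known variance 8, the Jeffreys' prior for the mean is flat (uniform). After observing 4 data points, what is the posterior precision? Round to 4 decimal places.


Jeffreys' prior for normal mean (known variance) is flat.
Prior precision = 0.
Posterior precision = prior_prec + n/sigma^2 = 0 + 4/8
= 0.5

0.5


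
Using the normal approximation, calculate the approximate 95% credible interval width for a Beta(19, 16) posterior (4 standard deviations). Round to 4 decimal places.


Var(Beta) = 19*16/(35^2 * 36) = 0.0069
SD = 0.083
Width ~ 4*SD = 0.3321

0.3321


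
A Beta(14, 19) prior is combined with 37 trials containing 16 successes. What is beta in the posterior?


In conjugate updating:
beta_posterior = beta_prior + (n - k)
= 19 + (37 - 16)
= 19 + 21 = 40

40


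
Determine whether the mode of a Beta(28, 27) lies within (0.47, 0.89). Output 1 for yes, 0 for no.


First find the mode: (a-1)/(a+b-2) = 0.5094
Is 0.5094 in (0.47, 0.89)? 1

1


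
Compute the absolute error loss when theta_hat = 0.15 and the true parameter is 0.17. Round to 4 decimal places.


L = |theta_hat - theta_true|
= |0.15 - 0.17| = 0.02

0.02


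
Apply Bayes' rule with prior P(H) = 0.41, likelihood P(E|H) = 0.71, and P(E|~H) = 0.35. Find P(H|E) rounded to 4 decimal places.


Step 1: Compute marginal P(E) = P(E|H)P(H) + P(E|~H)P(~H)
= 0.71*0.41 + 0.35*0.59 = 0.4976
Step 2: P(H|E) = P(E|H)P(H)/P(E) = 0.2911/0.4976
= 0.585

0.585


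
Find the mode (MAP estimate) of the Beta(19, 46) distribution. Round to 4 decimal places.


For Beta(a,b) with a,b > 1:
Mode = (a-1)/(a+b-2) = (19-1)/(65-2)
= 18/63 = 0.2857

0.2857


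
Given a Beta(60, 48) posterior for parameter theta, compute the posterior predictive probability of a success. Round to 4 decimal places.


For a Beta-Bernoulli model, the predictive probability is the mean:
P(success) = 60/(60+48) = 60/108 = 0.5556

0.5556


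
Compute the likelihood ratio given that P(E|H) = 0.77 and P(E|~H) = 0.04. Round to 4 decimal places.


LR = P(E|H) / P(E|~H)
= 0.77 / 0.04 = 19.25

19.25


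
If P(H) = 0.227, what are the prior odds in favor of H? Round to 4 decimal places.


Prior odds = P(H) / (1 - P(H))
= 0.227 / 0.773
= 0.2937

0.2937


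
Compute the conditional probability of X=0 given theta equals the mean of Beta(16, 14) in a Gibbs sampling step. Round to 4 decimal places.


Mean of Beta(16, 14) = 0.5333
P(X=0 | theta=0.5333) = 0.4667

0.4667


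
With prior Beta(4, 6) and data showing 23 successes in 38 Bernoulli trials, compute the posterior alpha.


Conjugate update: alpha_posterior = alpha_prior + k
= 4 + 23 = 27

27


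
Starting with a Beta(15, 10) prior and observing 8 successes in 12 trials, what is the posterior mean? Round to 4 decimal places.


Posterior parameters: alpha = 15 + 8 = 23
beta = 10 + 4 = 14
Posterior mean = alpha / (alpha + beta) = 23 / 37
= 0.6216

0.6216


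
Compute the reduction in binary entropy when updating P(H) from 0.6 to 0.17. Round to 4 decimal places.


H_before = -p*log2(p) - (1-p)*log2(1-p) for p=0.6: 0.971
H_after for p=0.17: 0.6577
Reduction = 0.971 - 0.6577 = 0.3132

0.3132


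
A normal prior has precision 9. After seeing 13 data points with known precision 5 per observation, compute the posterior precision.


In the conjugate normal model, precisions add:
tau_posterior = tau_prior + n * tau_data
= 9 + 13*5 = 74

74


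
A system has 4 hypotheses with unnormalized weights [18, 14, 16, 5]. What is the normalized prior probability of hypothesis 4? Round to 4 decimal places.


The normalized prior is the weight divided by the total.
Total weight = 53
P(H4) = 5 / 53 = 0.0943

0.0943


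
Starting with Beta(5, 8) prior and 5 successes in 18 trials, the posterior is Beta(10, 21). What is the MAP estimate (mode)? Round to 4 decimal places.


The mode of Beta(a, b) when a > 1 and b > 1 is (a-1)/(a+b-2)
= (10 - 1) / (10 + 21 - 2)
= 9 / 29
= 0.3103

0.3103


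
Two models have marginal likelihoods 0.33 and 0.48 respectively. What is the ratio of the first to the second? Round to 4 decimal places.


Evidence ratio = 0.33 / 0.48
= 0.6875

0.6875


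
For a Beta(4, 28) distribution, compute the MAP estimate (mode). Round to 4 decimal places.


MAP = mode = (a-1)/(a+b-2)
= (4-1)/(4+28-2)
= 3/30 = 0.1

0.1


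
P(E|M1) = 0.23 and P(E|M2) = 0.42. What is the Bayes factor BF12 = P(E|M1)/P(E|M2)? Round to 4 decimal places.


Bayes factor BF12 = P(E|M1) / P(E|M2)
= 0.23 / 0.42
= 0.5476

0.5476


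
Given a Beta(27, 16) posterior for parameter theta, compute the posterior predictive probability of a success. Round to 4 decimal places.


For a Beta-Bernoulli model, the predictive probability is the mean:
P(success) = 27/(27+16) = 27/43 = 0.6279

0.6279


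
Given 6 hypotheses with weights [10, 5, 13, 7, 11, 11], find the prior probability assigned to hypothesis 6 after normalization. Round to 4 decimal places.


To normalize, divide each weight by the sum of all weights.
Sum = 57
Prior(H6) = 11/57 = 0.193

0.193


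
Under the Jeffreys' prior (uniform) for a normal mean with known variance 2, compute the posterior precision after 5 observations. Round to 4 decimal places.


Prior precision = 0 (flat prior).
Post. prec. = 0 + n/var = 5/2 = 2.5

2.5


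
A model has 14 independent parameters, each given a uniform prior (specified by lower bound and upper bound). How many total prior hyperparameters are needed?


Each uniform prior needs 2 hyperparameters (lower bound and upper bound).
Total = 2 * 14 = 28

28


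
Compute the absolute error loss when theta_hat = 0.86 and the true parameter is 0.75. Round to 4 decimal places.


L = |theta_hat - theta_true|
= |0.86 - 0.75| = 0.11

0.11


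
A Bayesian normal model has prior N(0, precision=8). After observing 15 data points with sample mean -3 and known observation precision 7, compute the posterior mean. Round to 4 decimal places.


Posterior mean = (prior_precision * prior_mean + n * data_precision * data_mean) / (prior_precision + n * data_precision)
Numerator = 8*0 + 15*7*-3 = -315
Denominator = 8 + 15*7 = 113
Posterior mean = -2.7876

-2.7876


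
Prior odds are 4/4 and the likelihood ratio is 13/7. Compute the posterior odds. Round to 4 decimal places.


Posterior odds = prior odds * likelihood ratio
= (4/4) * (13/7)
= 52 / 28
= 1.8571

1.8571


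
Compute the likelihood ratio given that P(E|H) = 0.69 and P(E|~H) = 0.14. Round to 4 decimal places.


LR = P(E|H) / P(E|~H)
= 0.69 / 0.14 = 4.9286

4.9286


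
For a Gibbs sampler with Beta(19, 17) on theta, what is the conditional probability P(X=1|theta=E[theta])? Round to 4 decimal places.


E[theta] = 19/(19+17) = 0.5278
P(X=1|theta) = theta = 0.5278

0.5278


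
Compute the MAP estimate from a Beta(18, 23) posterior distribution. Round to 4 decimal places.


MAP = mode of Beta distribution
= (alpha - 1)/(alpha + beta - 2)
= (18-1)/(18+23-2)
= 17/39 = 0.4359

0.4359


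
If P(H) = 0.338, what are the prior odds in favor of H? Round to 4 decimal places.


Prior odds = P(H) / (1 - P(H))
= 0.338 / 0.662
= 0.5106

0.5106


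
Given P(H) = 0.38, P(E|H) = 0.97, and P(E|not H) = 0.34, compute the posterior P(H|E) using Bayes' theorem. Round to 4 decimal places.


By Bayes' theorem: P(H|E) = P(E|H)*P(H) / P(E)
P(E) = P(E|H)*P(H) + P(E|not H)*P(not H)
P(E) = 0.97*0.38 + 0.34*0.62 = 0.5794
P(H|E) = 0.97*0.38 / 0.5794 = 0.6362

0.6362


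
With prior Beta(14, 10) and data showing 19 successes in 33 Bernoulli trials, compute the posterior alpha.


Conjugate update: alpha_posterior = alpha_prior + k
= 14 + 19 = 33

33


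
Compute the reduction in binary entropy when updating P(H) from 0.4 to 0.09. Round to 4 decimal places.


H_before = -p*log2(p) - (1-p)*log2(1-p) for p=0.4: 0.971
H_after for p=0.09: 0.4365
Reduction = 0.971 - 0.4365 = 0.5345

0.5345


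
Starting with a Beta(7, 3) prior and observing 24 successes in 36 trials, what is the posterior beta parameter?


Posterior beta = prior beta + failures
Failures = 36 - 24 = 12
beta_post = 3 + 12 = 15

15


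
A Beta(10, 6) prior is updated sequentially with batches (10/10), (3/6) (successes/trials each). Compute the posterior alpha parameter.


Sequential conjugate updating is equivalent to a single batch update.
Total successes across all batches = 13
alpha_posterior = alpha_prior + total_successes = 10 + 13
= 23

23


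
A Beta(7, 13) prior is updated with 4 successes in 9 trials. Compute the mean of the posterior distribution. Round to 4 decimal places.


After update: Beta(11, 18)
Mean = 11 / (11 + 18) = 11 / 29
= 0.3793

0.3793


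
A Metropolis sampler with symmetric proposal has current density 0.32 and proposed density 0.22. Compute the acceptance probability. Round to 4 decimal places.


For symmetric proposals, acceptance = min(1, pi(x*)/pi(x))
= min(1, 0.22/0.32)
= min(1, 0.6875) = 0.6875

0.6875


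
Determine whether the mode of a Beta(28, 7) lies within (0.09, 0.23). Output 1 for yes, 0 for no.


First find the mode: (a-1)/(a+b-2) = 0.8182
Is 0.8182 in (0.09, 0.23)? 0

0


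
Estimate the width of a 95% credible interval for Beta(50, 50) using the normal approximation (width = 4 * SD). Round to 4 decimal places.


For Beta(a,b): Var = ab/((a+b)^2(a+b+1))
Var = 0.0025, SD = 0.0498
Approximate 95% CI width = 4 * 0.0498 = 0.199

0.199


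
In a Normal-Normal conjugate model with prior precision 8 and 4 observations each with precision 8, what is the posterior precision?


Posterior precision = prior precision + n * observation precision
= 8 + 4 * 8
= 8 + 32 = 40

40


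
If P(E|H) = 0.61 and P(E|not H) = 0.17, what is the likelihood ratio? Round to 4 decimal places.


Likelihood ratio = P(E|H) / P(E|not H)
= 0.61 / 0.17
= 3.5882

3.5882


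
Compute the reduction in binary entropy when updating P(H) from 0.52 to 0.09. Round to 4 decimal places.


H_before = -p*log2(p) - (1-p)*log2(1-p) for p=0.52: 0.9988
H_after for p=0.09: 0.4365
Reduction = 0.9988 - 0.4365 = 0.5624

0.5624


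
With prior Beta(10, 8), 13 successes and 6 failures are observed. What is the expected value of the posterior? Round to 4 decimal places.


Posterior = Beta(23, 14)
E[theta] = alpha/(alpha+beta)
= 23/37 = 0.6216

0.6216


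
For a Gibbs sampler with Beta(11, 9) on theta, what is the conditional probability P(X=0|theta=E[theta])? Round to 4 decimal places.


E[theta] = 11/(11+9) = 0.55
P(X=0|theta) = 1 - theta = 0.45

0.45


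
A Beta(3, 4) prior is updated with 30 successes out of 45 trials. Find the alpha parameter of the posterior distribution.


In the Beta-Binomial conjugate update:
alpha_post = alpha_prior + successes
= 3 + 30
= 33

33


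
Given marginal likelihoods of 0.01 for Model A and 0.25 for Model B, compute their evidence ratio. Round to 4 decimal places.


Ratio = ML(A) / ML(B) = 0.01/0.25
= 0.04

0.04


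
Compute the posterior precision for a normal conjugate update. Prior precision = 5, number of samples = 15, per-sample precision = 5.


tau_post = tau_0 + n * tau
= 5 + 15 * 5 = 80

80


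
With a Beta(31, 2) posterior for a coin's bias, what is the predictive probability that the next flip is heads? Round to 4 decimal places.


The predictive probability equals the posterior mean.
P(next = heads) = alpha / (alpha + beta)
= 31 / 33 = 0.9394

0.9394


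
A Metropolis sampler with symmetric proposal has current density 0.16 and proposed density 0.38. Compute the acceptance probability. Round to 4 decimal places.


For symmetric proposals, acceptance = min(1, pi(x*)/pi(x))
= min(1, 0.38/0.16)
= min(1, 2.375) = 1.0

1.0


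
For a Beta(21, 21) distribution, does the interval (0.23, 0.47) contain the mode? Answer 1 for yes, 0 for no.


Mode of Beta(a,b) = (a-1)/(a+b-2)
= (21-1)/(21+21-2) = 0.5
Check: 0.23 <= 0.5 <= 0.47?
Result: 0

0


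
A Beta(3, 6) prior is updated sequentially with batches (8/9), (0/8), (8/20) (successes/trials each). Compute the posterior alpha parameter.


Sequential conjugate updating is equivalent to a single batch update.
Total successes across all batches = 16
alpha_posterior = alpha_prior + total_successes = 3 + 16
= 19

19


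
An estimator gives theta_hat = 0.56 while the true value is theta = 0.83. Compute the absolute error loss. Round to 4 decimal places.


The absolute error loss is |theta_hat - theta|
= |0.56 - 0.83|
= 0.27

0.27


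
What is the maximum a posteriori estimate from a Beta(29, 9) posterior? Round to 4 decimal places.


The MAP estimate equals the mode of the distribution.
Mode of Beta(a,b) = (a-1)/(a+b-2)
= 28/36
= 0.7778

0.7778


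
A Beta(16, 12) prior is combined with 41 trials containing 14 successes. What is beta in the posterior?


In conjugate updating:
beta_posterior = beta_prior + (n - k)
= 12 + (41 - 14)
= 12 + 27 = 39

39


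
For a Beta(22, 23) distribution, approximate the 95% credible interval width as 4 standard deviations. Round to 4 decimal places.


Variance of Beta(a,b) = ab / ((a+b)^2 * (a+b+1))
= 22*23 / ((45)^2 * 46)
= 0.0054
SD = sqrt(0.0054) = 0.0737
Width = 4 * SD = 0.2948

0.2948


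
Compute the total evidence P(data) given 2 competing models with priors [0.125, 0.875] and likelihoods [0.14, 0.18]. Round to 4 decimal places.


Marginal likelihood = sum P(model_i) * P(data|model_i)
Model 1: 0.125 * 0.14 = 0.0175
Model 2: 0.875 * 0.18 = 0.1575
Total = 0.175

0.175


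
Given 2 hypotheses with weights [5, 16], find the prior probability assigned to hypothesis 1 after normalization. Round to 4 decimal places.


To normalize, divide each weight by the sum of all weights.
Sum = 21
Prior(H1) = 5/21 = 0.2381

0.2381


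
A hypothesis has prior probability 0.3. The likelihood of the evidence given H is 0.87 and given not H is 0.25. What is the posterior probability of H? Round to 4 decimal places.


Using Bayes' theorem:
P(E) = 0.3 * 0.87 + 0.7 * 0.25
P(E) = 0.436
P(H|E) = (0.3 * 0.87) / 0.436 = 0.5986

0.5986


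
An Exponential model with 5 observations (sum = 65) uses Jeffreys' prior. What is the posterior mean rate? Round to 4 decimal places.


Posterior Gamma(5, 65)
E[lambda] = 5/65 = 0.0769

0.0769


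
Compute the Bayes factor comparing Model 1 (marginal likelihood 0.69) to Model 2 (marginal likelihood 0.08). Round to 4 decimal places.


BF12 = marginal likelihood of M1 / marginal likelihood of M2
= 0.69/0.08
= 8.625

8.625


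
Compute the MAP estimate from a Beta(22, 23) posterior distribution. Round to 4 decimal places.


MAP = mode of Beta distribution
= (alpha - 1)/(alpha + beta - 2)
= (22-1)/(22+23-2)
= 21/43 = 0.4884

0.4884


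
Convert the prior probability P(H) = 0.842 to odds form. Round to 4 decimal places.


P(not H) = 1 - 0.842 = 0.158
Odds = 0.842 / 0.158 = 5.3291

5.3291


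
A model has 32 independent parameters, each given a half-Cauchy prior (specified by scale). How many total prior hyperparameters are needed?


Each half-Cauchy prior needs 1 hyperparameter (scale).
Total = 1 * 32 = 32

32


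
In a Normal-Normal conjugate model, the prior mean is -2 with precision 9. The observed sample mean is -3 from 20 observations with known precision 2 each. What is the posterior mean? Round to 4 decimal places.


Posterior precision = tau0 + n*tau = 9 + 20*2 = 49
Posterior mean = (tau0*mu0 + n*tau*xbar) / posterior_precision
= (9*-2 + 20*2*-3) / 49
= -138 / 49 = -2.8163

-2.8163


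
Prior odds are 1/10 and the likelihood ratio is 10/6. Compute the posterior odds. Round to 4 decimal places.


Posterior odds = prior odds * likelihood ratio
= (1/10) * (10/6)
= 10 / 60
= 0.1667

0.1667


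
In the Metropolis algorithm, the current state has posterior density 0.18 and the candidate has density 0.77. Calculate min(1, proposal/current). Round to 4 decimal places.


Ratio = 0.77/0.18 = 4.2778
Acceptance probability = min(1, 4.2778)
= 1.0

1.0


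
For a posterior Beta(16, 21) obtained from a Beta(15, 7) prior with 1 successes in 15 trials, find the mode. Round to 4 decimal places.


Mode = (alpha - 1) / (alpha + beta - 2)
= 15 / 35
= 0.4286

0.4286


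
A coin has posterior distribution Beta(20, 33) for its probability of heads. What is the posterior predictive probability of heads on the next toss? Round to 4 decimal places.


Posterior predictive = E[theta] = alpha/(alpha+beta)
= 20/53
= 0.3774

0.3774


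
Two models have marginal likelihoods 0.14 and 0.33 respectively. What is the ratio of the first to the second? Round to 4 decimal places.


Evidence ratio = 0.14 / 0.33
= 0.4242

0.4242


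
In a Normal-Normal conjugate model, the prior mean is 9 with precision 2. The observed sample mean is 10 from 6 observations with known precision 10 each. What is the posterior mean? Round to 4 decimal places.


Posterior precision = tau0 + n*tau = 2 + 6*10 = 62
Posterior mean = (tau0*mu0 + n*tau*xbar) / posterior_precision
= (2*9 + 6*10*10) / 62
= 618 / 62 = 9.9677

9.9677


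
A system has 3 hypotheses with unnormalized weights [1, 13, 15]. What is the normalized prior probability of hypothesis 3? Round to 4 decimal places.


The normalized prior is the weight divided by the total.
Total weight = 29
P(H3) = 15 / 29 = 0.5172

0.5172


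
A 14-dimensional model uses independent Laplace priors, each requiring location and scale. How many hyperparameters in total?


Per parameter: 2 (location and scale).
Total = 14 * 2 = 28

28


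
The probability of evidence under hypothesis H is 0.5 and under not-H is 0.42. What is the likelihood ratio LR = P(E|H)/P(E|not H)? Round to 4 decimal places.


LR = 0.5 / 0.42
= 1.1905

1.1905


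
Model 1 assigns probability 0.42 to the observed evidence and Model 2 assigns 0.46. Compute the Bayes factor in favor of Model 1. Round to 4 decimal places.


BF = P(data|M1) / P(data|M2)
= 0.42 / 0.46 = 0.913

0.913


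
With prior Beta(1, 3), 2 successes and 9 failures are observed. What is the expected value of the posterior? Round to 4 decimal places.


Posterior = Beta(3, 12)
E[theta] = alpha/(alpha+beta)
= 3/15 = 0.2

0.2


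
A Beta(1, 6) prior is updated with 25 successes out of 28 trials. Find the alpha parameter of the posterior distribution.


In the Beta-Binomial conjugate update:
alpha_post = alpha_prior + successes
= 1 + 25
= 26

26


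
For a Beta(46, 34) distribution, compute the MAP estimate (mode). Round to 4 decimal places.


MAP = mode = (a-1)/(a+b-2)
= (46-1)/(46+34-2)
= 45/78 = 0.5769

0.5769


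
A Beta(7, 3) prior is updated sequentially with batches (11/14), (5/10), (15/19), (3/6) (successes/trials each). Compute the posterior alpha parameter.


Sequential conjugate updating is equivalent to a single batch update.
Total successes across all batches = 34
alpha_posterior = alpha_prior + total_successes = 7 + 34
= 41

41


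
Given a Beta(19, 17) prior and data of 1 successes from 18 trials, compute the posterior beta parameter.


Number of failures = 18 - 1 = 17
Posterior beta = 17 + 17 = 34

34


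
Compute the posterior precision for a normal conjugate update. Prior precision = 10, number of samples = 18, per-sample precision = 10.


tau_post = tau_0 + n * tau
= 10 + 18 * 10 = 190

190


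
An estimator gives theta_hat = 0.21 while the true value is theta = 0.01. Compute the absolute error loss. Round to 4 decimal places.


The absolute error loss is |theta_hat - theta|
= |0.21 - 0.01|
= 0.2

0.2


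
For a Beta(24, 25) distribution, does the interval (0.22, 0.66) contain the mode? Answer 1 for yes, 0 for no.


Mode of Beta(a,b) = (a-1)/(a+b-2)
= (24-1)/(24+25-2) = 0.4894
Check: 0.22 <= 0.4894 <= 0.66?
Result: 1

1


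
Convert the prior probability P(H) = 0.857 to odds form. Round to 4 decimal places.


P(not H) = 1 - 0.857 = 0.143
Odds = 0.857 / 0.143 = 5.993

5.993


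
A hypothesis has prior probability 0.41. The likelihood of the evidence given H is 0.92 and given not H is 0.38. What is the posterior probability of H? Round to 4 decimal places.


Using Bayes' theorem:
P(E) = 0.41 * 0.92 + 0.59 * 0.38
P(E) = 0.6014
P(H|E) = (0.41 * 0.92) / 0.6014 = 0.6272

0.6272


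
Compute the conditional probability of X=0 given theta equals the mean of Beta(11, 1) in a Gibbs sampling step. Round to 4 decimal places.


Mean of Beta(11, 1) = 0.9167
P(X=0 | theta=0.9167) = 0.0833

0.0833


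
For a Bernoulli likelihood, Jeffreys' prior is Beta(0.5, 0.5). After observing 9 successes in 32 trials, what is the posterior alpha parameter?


Jeffreys' prior for Bernoulli is Beta(0.5, 0.5).
Posterior is Beta(0.5 + k, 0.5 + n - k).
Posterior alpha = 0.5 + k = 0.5 + 9 = 9.5

9.5


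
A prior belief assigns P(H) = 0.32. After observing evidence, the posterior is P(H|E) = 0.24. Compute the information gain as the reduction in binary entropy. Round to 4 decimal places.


H(prior) = -0.32*log2(0.32) - 0.68*log2(0.68)
= 0.9044
H(post) = -0.24*log2(0.24) - 0.76*log2(0.76)
= 0.795
IG = 0.9044 - 0.795 = 0.1093

0.1093


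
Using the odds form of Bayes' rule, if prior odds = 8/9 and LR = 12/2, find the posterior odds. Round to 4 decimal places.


Bayes' rule in odds form: posterior odds = prior odds * LR
= (8 * 12) / (9 * 2)
= 96/18 = 5.3333

5.3333


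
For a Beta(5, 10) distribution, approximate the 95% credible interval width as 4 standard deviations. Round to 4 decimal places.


Variance of Beta(a,b) = ab / ((a+b)^2 * (a+b+1))
= 5*10 / ((15)^2 * 16)
= 0.0139
SD = sqrt(0.0139) = 0.1179
Width = 4 * SD = 0.4714

0.4714


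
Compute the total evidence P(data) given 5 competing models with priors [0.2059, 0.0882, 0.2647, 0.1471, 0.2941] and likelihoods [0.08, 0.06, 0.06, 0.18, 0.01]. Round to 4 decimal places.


Marginal likelihood = sum P(model_i) * P(data|model_i)
Model 1: 0.2059 * 0.08 = 0.0165
Model 2: 0.0882 * 0.06 = 0.0053
Model 3: 0.2647 * 0.06 = 0.0159
Model 4: 0.1471 * 0.18 = 0.0265
Model 5: 0.2941 * 0.01 = 0.0029
Total = 0.0671

0.0671


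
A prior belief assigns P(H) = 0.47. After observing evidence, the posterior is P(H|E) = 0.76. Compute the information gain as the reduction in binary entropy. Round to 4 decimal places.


H(prior) = -0.47*log2(0.47) - 0.53*log2(0.53)
= 0.9974
H(post) = -0.76*log2(0.76) - 0.24*log2(0.24)
= 0.795
IG = 0.9974 - 0.795 = 0.2024

0.2024


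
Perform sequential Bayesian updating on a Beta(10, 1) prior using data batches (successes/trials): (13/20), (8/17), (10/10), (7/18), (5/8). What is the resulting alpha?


Accumulate successes: 43
Posterior alpha = prior alpha + sum of successes
= 10 + 43 = 53

53


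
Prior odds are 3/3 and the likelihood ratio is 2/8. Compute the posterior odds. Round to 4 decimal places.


Posterior odds = prior odds * likelihood ratio
= (3/3) * (2/8)
= 6 / 24
= 0.25

0.25


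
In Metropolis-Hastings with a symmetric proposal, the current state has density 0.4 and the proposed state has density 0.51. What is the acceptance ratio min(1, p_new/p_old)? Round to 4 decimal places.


Ratio = p_new / p_old = 0.51 / 0.4 = 1.275
Acceptance = min(1, 1.275) = 1.0

1.0


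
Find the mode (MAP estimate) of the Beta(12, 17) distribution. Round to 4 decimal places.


For Beta(a,b) with a,b > 1:
Mode = (a-1)/(a+b-2) = (12-1)/(29-2)
= 11/27 = 0.4074

0.4074


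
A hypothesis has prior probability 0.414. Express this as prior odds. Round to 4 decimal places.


Odds = P(H) / P(not H) = 0.414 / 0.586
= 0.7065

0.7065


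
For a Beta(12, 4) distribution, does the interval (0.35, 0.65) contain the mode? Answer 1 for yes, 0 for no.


Mode of Beta(a,b) = (a-1)/(a+b-2)
= (12-1)/(12+4-2) = 0.7857
Check: 0.35 <= 0.7857 <= 0.65?
Result: 0

0


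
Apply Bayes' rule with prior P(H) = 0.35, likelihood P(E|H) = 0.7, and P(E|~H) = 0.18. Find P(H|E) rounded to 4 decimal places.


Step 1: Compute marginal P(E) = P(E|H)P(H) + P(E|~H)P(~H)
= 0.7*0.35 + 0.18*0.65 = 0.362
Step 2: P(H|E) = P(E|H)P(H)/P(E) = 0.245/0.362
= 0.6768

0.6768


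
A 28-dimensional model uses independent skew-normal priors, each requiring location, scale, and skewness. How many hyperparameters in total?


Per parameter: 3 (location, scale, and skewness).
Total = 28 * 3 = 84

84


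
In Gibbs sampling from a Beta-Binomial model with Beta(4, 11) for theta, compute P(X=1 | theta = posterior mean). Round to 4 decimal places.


Posterior mean = alpha/(alpha+beta) = 4/15 = 0.2667
P(X=1|theta=mean) = theta = 0.2667

0.2667


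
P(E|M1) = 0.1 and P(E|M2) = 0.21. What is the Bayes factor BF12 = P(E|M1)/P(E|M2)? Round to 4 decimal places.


Bayes factor BF12 = P(E|M1) / P(E|M2)
= 0.1 / 0.21
= 0.4762

0.4762


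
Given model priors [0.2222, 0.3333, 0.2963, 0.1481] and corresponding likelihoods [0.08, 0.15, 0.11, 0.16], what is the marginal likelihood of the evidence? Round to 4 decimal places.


P(E) = sum_i P(M_i) P(E|M_i)
= 0.0178 + 0.05 + 0.0326 + 0.0237
= 0.1241

0.1241


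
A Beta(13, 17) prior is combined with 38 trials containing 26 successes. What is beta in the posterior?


In conjugate updating:
beta_posterior = beta_prior + (n - k)
= 17 + (38 - 26)
= 17 + 12 = 29

29


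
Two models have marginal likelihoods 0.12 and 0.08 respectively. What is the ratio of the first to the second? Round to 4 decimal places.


Evidence ratio = 0.12 / 0.08
= 1.5

1.5


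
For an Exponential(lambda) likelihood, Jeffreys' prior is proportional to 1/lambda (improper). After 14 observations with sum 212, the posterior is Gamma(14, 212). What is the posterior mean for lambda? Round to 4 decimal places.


Posterior = Gamma(n, sum_x) = Gamma(14, 212)
Posterior mean = shape/rate = 14/212
= 0.066

0.066
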